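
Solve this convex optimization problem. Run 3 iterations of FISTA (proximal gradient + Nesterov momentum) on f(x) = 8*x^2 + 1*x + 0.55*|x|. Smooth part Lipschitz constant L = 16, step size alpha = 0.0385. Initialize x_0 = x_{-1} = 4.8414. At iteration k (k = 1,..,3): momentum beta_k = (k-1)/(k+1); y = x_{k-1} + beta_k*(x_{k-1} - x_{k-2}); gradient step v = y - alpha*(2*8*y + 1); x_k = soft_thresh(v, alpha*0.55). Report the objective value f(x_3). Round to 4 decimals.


FISTA on f(x) = 8*x^2 + 1*x + 0.55*|x|
L = 16, alpha = 0.0385
Iteration 1: beta = 0.0, y = 4.8414 + 0.0*(4.8414 - 4.8414) = 4.8414
  grad(y) = 78.4624, v = y - alpha*grad = 1.8206
  prox(v) = soft_thresh(1.8206, 0.0212) = 1.7994
Iteration 2: beta = 0.3333, y = 1.7994 + 0.3333*(1.7994 - 4.8414) = 0.7854
  grad(y) = 13.5669, v = y - alpha*grad = 0.2631
  prox(v) = soft_thresh(0.2631, 0.0212) = 0.2419
Iteration 3: beta = 0.5, y = 0.2419 + 0.5*(0.2419 - 1.7994) = -0.5368
  grad(y) = -7.5891, v = y - alpha*grad = -0.2446
  prox(v) = soft_thresh(-0.2446, 0.0212) = -0.2235
f(x_3) = 8*(-0.2235)^2 + 1*(-0.2235) + 0.55*|-0.2235| = 0.2989


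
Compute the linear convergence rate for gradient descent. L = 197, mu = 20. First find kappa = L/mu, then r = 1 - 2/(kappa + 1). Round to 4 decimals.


Step 1: Compute the condition number.
kappa = L/mu = 197/20 = 9.85
Step 2: Compute the convergence rate.
r = 1 - 2/(kappa + 1) = 1 - 2*mu/(L + mu) = (L - mu)/(L + mu) = 177/217 = 0.8157


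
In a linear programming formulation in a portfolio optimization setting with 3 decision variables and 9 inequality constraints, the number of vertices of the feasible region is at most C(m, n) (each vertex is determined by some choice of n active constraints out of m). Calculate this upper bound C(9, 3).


Each vertex corresponds to some choice of n active constraints out of m, so the number of vertices is at most C(m, n) = m! / (n!(m-n)!).
m = 9, n = 3
Numerator: 9 * 8 * 7
Denominator: 3! = 6
C(9, 3) = 84


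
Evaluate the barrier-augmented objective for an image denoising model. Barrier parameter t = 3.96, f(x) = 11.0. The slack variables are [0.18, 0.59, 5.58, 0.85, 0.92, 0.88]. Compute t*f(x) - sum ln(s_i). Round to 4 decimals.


Step 1: Compute log-barrier.
ln values: [-1.7148, -0.5276, 1.7192, -0.1625, -0.0834, -0.1278]
phi = -(-1.7148 - 0.5276 + 1.7192 - 0.1625 - 0.0834 - 0.1278) = 0.897
Step 2: Compute augmented objective.
t*f(x) = 3.96*11.0 = 43.56
Total = 43.56 + 0.897 = 44.457


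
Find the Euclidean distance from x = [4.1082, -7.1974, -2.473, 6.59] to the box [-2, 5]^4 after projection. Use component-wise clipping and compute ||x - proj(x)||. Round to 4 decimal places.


Project each component onto [-2, 5].
clip(4.1082) = 4.1082, clip(-7.1974) = -2.0, clip(-2.473) = -2.0, clip(6.59) = 5.0
Projection = [4.1082, -2.0, -2.0, 5.0]
Squared diffs: [0.0, 27.013, 0.2237, 2.5281]
Distance = sqrt(29.7648) = 5.4557


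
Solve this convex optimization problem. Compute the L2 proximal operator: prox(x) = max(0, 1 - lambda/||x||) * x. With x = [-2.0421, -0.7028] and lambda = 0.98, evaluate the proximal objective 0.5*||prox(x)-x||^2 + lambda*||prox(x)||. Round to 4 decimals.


Step 1: Compute ||x||.
||x|| = 2.1597
Step 2: Compute scaling factor.
scale = max(0, 1 - 0.98/2.1597) = 0.5462
Step 3: prox(x) = [-1.1154, -0.3839]
||prox(x)|| = 1.1797
Step 4: Proximal objective.
0.5*||prox-x||^2 = 0.4802
lambda*||prox|| = 1.1561
Total = 1.6363


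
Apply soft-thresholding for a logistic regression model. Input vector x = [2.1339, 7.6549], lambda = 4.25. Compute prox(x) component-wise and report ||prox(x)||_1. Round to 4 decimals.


Soft-thresholding with lambda = 4.25:
prox(2.1339) = sign(2.1339)*max(|2.1339| - 4.25, 0) = 0.0
prox(7.6549) = sign(7.6549)*max(|7.6549| - 4.25, 0) = 3.4049
prox(x) = [0.0, 3.4049]
||prox(x)||_1 = 0.0 + 3.4049 = 3.4049


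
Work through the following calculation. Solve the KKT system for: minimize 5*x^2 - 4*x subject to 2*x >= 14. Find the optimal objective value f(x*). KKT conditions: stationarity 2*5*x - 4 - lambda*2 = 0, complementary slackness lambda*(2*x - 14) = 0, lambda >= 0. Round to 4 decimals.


Step 1: Try lambda = 0 (constraint inactive).
x_unc = 4/(2*5) = 0.4
Check: 2*0.4 = 0.8 < 14 -- violated!
Step 2: Constraint must be active: 2*x = 14
x* = 14/2 = 7.0
lambda = (2*5*7.0 - 4)/2 = 33.0
Step 3: Compute optimal value.
f(x*) = 5*7.0^2 - 4*7.0 = 217.0


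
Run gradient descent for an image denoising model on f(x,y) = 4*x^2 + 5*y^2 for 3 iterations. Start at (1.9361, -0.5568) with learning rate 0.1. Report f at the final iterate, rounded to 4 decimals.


Gradient descent on f(x,y) = 4*x^2 + 5*y^2.
Starting point: (1.9361, -0.5568), alpha = 0.1
Step 1: grad_x = 2*4*1.9361 = 15.4888, grad_y = 2*5*-0.5568 = -5.568
  x_1 = 1.9361 - 0.1*15.4888 = 0.3872
  y_1 = -0.5568 - 0.1*-5.568 = 0.0
Step 2: grad_x = 2*4*0.3872 = 3.0978, grad_y = 2*5*0.0 = 0.0
  x_2 = 0.3872 - 0.1*3.0978 = 0.0774
  y_2 = 0.0 - 0.1*0.0 = 0.0
Step 3: grad_x = 2*4*0.0774 = 0.6196, grad_y = 2*5*0.0 = 0.0
  x_3 = 0.0774 - 0.1*0.6196 = 0.0155
  y_3 = 0.0 - 0.1*0.0 = 0.0
f(0.0155, 0.0) = 4*0.0155^2 + 5*0.0^2 = 0.001


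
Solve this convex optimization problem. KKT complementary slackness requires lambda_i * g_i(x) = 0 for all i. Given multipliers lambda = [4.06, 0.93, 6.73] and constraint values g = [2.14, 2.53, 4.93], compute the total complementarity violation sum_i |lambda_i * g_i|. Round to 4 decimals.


KKT complementary slackness check:
lambda_1 * g_1 = 4.06 * 2.14 = 8.6884
lambda_2 * g_2 = 0.93 * 2.53 = 2.3529
lambda_3 * g_3 = 6.73 * 4.93 = 33.1789
Total violation = 8.6884 + 2.3529 + 33.1789 = 44.2202


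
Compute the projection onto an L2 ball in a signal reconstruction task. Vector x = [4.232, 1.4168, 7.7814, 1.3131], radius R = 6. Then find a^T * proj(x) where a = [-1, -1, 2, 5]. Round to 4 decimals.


Step 1: Compute ||x|| (intermediates to 6 decimals).
||x|| = sqrt(4.232^2 + 1.4168^2 + 7.7814^2 + 1.3131^2) = 9.065956
Step 2: Project.
Since ||x|| > R, scale = R/||x|| = 6/9.065956 = 0.661817, proj(x) = scale * x
proj(x) = [2.80081, 0.937662, 5.149863, 0.869032]
Step 3: Dot product.
a^T * proj(x) = -1*2.80081 - 1*0.937662 + 2*5.149863 + 5*0.869032 = 10.9064


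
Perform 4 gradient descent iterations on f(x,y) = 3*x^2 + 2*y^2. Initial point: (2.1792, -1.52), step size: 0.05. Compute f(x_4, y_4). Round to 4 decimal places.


Gradient descent on f(x,y) = 3*x^2 + 2*y^2.
Starting point: (2.1792, -1.52), alpha = 0.05
Step 1: grad_x = 2*3*2.1792 = 13.0752, grad_y = 2*2*-1.52 = -6.08
  x_1 = 2.1792 - 0.05*13.0752 = 1.5254
  y_1 = -1.52 - 0.05*-6.08 = -1.216
Step 2: grad_x = 2*3*1.5254 = 9.1526, grad_y = 2*2*-1.216 = -4.864
  x_2 = 1.5254 - 0.05*9.1526 = 1.0678
  y_2 = -1.216 - 0.05*-4.864 = -0.9728
Step 3: grad_x = 2*3*1.0678 = 6.4068, grad_y = 2*2*-0.9728 = -3.8912
  x_3 = 1.0678 - 0.05*6.4068 = 0.7475
  y_3 = -0.9728 - 0.05*-3.8912 = -0.7782
Step 4: grad_x = 2*3*0.7475 = 4.4848, grad_y = 2*2*-0.7782 = -3.113
  x_4 = 0.7475 - 0.05*4.4848 = 0.5232
  y_4 = -0.7782 - 0.05*-3.113 = -0.6226
f(0.5232, -0.6226) = 3*0.5232^2 + 2*(-0.6226)^2 = 1.5965


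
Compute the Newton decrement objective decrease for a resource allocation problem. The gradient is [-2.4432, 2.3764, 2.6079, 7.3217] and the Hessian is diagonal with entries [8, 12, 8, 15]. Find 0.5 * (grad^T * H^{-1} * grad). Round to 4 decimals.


Step 1: H is diagonal, so H^(-1) * g = [-0.3054, 0.198, 0.326, 0.4881].
Step 2: g^T H^(-1) g = sum_i g_i^2 / H_ii
  = (-2.4432)^2/8 + (2.3764)^2/12 + (2.6079)^2/8 + (7.3217)^2/15
  = 0.7462 + 0.4706 + 0.8501 + 3.5738 = 5.6407
Step 3: Objective decrease = 0.5 * g^T H^(-1) g = 2.8204


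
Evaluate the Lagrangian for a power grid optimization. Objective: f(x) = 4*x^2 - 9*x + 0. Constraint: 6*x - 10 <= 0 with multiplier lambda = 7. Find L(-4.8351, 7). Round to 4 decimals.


Step 1: Evaluate f(x).
f(-4.8351) = 4*(-4.8351)^2 - 9*(-4.8351) + 0 = 137.0287
Step 2: Evaluate g(x).
g(-4.8351) = 6*-4.8351 - 10 = -39.0106
Step 3: Compute Lagrangian.
L = 137.0287 + 7*-39.0106 = -136.0455


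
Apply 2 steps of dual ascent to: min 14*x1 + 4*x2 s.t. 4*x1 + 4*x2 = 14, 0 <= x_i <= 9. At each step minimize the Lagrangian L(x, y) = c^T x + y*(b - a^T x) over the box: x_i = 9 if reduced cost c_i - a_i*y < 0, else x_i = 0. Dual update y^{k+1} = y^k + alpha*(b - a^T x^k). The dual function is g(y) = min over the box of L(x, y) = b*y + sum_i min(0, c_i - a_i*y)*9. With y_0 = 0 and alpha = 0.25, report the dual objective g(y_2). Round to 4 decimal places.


Dual ascent for LP: min 14*x1 + 4*x2, 4*x1 + 4*x2 = 14, 0 <= x_i <= 9
Step 1: y^k = 0.0, reduced costs: (14.0, 4.0)
  x^k = (0.0, 0.0), subgradient = b - a^T x = 14.0
  y^{k+1} = 0.0 + 0.25*14.0 = 3.5
Step 2: y^k = 3.5, reduced costs: (0.0, -10.0)
  x^k = (0.0, 9.0), subgradient = b - a^T x = -22.0
  y^{k+1} = 3.5 + 0.25*-22.0 = -2.0
Dual objective at y_2 = -2.0: reduced costs (22.0, 12.0), box minimizer x = (0.0, 0.0)
g(y_2) = b*y + (c1 - a1*y)*x1 + (c2 - a2*y)*x2 = 14*(-2.0) + 22.0*0.0 + 12.0*0.0 = -28.0 + 0.0 + 0.0 = -28.0


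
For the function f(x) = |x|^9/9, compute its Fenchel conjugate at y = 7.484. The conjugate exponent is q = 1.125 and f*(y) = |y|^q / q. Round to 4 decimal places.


The conjugate exponent q satisfies 1/p + 1/q = 1.
p = 9, so q = 9/(9 - 1) = 1.125
|y|^q = 7.484^1.125 = 9.625
f*(7.484) = 9.625 / 1.125 = 8.5556


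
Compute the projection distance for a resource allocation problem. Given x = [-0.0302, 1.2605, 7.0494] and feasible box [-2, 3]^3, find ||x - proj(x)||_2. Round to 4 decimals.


Project each component onto [-2, 3].
clip(-0.0302) = -0.0302, clip(1.2605) = 1.2605, clip(7.0494) = 3.0
Projection = [-0.0302, 1.2605, 3.0]
Squared diffs: [0.0, 0.0, 16.3976]
Distance = sqrt(16.3976) = 4.0494


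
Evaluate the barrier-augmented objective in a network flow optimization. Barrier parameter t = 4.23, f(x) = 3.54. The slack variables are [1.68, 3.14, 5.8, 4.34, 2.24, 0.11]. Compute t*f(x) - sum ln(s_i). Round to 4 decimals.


Step 1: Compute log-barrier.
ln values: [0.5188, 1.1442, 1.7579, 1.4679, 0.8065, -2.2073]
phi = -(0.5188 + 1.1442 + 1.7579 + 1.4679 + 0.8065 - 2.2073) = -3.4879
Step 2: Compute augmented objective.
t*f(x) = 4.23*3.54 = 14.9742
Total = 14.9742 - 3.4879 = 11.4863


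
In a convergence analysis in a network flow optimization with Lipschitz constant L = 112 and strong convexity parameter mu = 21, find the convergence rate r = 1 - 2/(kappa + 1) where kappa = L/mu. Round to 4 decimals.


Step 1: Compute the condition number.
kappa = L/mu = 112/21 = 5.3333
Step 2: Compute the convergence rate.
r = 1 - 2/(kappa + 1) = 1 - 2*mu/(L + mu) = (L - mu)/(L + mu) = 91/133 = 0.6842


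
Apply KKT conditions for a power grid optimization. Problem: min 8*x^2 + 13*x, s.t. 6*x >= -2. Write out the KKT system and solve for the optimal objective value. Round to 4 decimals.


Step 1: Try lambda = 0 (constraint inactive).
x_unc = -13/(2*8) = -0.8125
Check: 6*-0.8125 = -4.875 < -2 -- violated!
Step 2: Constraint must be active: 6*x = -2
x* = -2/6 = -1/3 = -0.3333 (rounded; the exact value -1/3 is used below)
lambda = (2*8*(-1/3) + 13)/6 = 1.2778
Step 3: Compute optimal value.
f(x*) = 8*(-1/3)^2 + 13*(-1/3) = -3.4444


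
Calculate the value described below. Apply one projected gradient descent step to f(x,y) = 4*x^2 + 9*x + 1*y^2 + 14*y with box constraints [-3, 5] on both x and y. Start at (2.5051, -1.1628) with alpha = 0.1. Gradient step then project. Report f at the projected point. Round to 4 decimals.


Step 1: Compute gradient at (2.5051, -1.1628).
grad_x = 2*4*2.5051 + 9 = 29.0408
grad_y = 2*1*-1.1628 + 14 = 11.6744
Step 2: Gradient step.
x_raw = 2.5051 - 0.1*29.0408 = -0.399
y_raw = -1.1628 - 0.1*11.6744 = -2.3302
Step 3: Project onto [-3, 5].
x_proj = clip(-0.399) = -0.399
y_proj = clip(-2.3302) = -2.3302
Step 4: Evaluate f.
f(-0.399, -2.3302) = -30.1474


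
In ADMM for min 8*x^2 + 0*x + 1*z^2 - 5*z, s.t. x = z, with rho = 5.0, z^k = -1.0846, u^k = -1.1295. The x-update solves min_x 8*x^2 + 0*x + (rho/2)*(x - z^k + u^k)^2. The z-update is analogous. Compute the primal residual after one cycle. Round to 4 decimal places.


ADMM iteration with rho = 5.0, z^k = -1.0846, u^k = -1.1295
Step 1: x-update.
Minimize 8*x^2 + 0*x + (5.0/2)*(x + 1.0846 - 1.1295)^2
FOC: (2*8 + 5.0)*x = 0 + 5.0*(-1.0846 + 1.1295)
x^{k+1} = 0.0107
Step 2: z-update.
Minimize 1*z^2 - 5*z + (5.0/2)*(0.0107 - z - 1.1295)^2
FOC: (2*1 + 5.0)*z = 5 + 5.0*(0.0107 - 1.1295)
z^{k+1} = -0.0849
Step 3: u-update.
u^{k+1} = -1.1295 + 0.0107 + 0.0849 = -1.0339
Step 4: Primal residual = |0.0107 + 0.0849| = 0.0956


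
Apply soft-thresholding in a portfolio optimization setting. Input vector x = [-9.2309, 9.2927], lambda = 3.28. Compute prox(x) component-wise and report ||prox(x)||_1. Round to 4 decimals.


Soft-thresholding with lambda = 3.28:
prox(-9.2309) = sign(-9.2309)*max(|-9.2309| - 3.28, 0) = -5.9509
prox(9.2927) = sign(9.2927)*max(|9.2927| - 3.28, 0) = 6.0127
prox(x) = [-5.9509, 6.0127]
||prox(x)||_1 = 5.9509 + 6.0127 = 11.9636


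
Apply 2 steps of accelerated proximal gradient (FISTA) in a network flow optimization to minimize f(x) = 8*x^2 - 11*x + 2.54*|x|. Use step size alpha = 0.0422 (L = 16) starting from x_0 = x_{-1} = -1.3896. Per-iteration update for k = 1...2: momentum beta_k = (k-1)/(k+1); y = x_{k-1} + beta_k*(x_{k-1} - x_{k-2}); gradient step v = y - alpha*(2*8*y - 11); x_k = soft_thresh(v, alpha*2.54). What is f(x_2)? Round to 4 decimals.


FISTA on f(x) = 8*x^2 - 11*x + 2.54*|x|
L = 16, alpha = 0.0422
Iteration 1: beta = 0.0, y = -1.3896 + 0.0*(-1.3896 + 1.3896) = -1.3896
  grad(y) = -33.2336, v = y - alpha*grad = 0.0129
  prox(v) = soft_thresh(0.0129, 0.1072) = 0.0
Iteration 2: beta = 0.3333, y = 0.0 + 0.3333*(0.0 + 1.3896) = 0.4632
  grad(y) = -3.5888, v = y - alpha*grad = 0.6146
  prox(v) = soft_thresh(0.6146, 0.1072) = 0.5075
f(x_2) = 8*0.5075^2 - 11*0.5075 + 2.54*|0.5075| = -2.233


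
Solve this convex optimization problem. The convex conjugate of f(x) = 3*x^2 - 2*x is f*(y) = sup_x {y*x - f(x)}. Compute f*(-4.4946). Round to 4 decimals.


f*(y) = sup_x {y*x - a*x^2 - b*x} = sup_x {(y-b)*x - a*x^2}
FOC: (y - b) - 2a*x = 0 => x* = (y - b)/(2a)
x* = (-4.4946 + 2)/(2*3) = -0.4158
f*(-4.4946) = (y-b)^2/(4a) = (-4.4946 + 2)^2/(4*3)
= 6.223/12 = 0.5186


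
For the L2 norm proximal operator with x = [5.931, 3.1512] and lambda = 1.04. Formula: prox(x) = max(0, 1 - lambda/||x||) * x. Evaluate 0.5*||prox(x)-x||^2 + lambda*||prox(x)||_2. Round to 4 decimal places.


Step 1: Compute ||x||.
||x|| = 6.7162
Step 2: Compute scaling factor.
scale = max(0, 1 - 1.04/6.7162) = 0.8451
Step 3: prox(x) = [5.0126, 2.6632]
||prox(x)|| = 5.6762
Step 4: Proximal objective.
0.5*||prox-x||^2 = 0.5408
lambda*||prox|| = 5.9032
Total = 6.444


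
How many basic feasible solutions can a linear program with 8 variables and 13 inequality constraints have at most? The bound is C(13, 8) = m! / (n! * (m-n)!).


Each vertex corresponds to some choice of n active constraints out of m, so the number of vertices is at most C(m, n) = m! / (n!(m-n)!).
m = 13, n = 8
Numerator: 13 * 12 * 11 * 10 * 9 * 8 * 7 * 6
Denominator: 8! = 40320
C(13, 8) = 1287


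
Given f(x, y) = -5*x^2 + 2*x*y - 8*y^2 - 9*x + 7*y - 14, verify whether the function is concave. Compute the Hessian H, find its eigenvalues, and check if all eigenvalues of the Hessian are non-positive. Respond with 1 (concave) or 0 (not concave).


The Hessian of f(x,y) = -5*x^2 + 2*x*y - 8*y^2 - 9*x + 7*y - 14 is:
H = [[-10, 2], [2, -16]]
Trace = -10 - 16 = -26
Determinant = -10*-16 - (2)^2 = 156
Discriminant = (-26)^2 - 4*156 = 52.0
Eigenvalues: lambda_1 = -16.6056, lambda_2 = -9.3944
The function is concave.

1


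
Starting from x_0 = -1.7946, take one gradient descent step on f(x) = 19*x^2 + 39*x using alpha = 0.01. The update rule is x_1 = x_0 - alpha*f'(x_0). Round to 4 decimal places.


We compute the gradient at x_0 and apply the update.
f'(x) = 38*x + 39
f'(-1.7946) = 38*-1.7946 + 39 = -29.1948
x_1 = -1.7946 - 0.01*-29.1948 = -1.5027


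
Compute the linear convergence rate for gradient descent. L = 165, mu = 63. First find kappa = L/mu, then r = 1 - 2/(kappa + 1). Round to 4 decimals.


Step 1: Compute the condition number.
kappa = L/mu = 165/63 = 2.619
Step 2: Compute the convergence rate.
r = 1 - 2/(kappa + 1) = 1 - 2*mu/(L + mu) = (L - mu)/(L + mu) = 102/228 = 0.4474


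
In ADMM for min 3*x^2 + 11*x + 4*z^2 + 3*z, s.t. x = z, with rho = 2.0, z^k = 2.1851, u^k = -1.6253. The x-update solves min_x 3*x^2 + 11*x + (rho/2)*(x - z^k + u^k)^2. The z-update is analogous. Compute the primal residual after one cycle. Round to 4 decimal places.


ADMM iteration with rho = 2.0, z^k = 2.1851, u^k = -1.6253
Step 1: x-update.
Minimize 3*x^2 + 11*x + (2.0/2)*(x - 2.1851 - 1.6253)^2
FOC: (2*3 + 2.0)*x = -11 + 2.0*(2.1851 + 1.6253)
x^{k+1} = -0.4224
Step 2: z-update.
Minimize 4*z^2 + 3*z + (2.0/2)*(-0.4224 - z - 1.6253)^2
FOC: (2*4 + 2.0)*z = -3 + 2.0*(-0.4224 - 1.6253)
z^{k+1} = -0.7095
Step 3: u-update.
u^{k+1} = -1.6253 - 0.4224 + 0.7095 = -1.3382
Step 4: Primal residual = |-0.4224 + 0.7095| = 0.2871


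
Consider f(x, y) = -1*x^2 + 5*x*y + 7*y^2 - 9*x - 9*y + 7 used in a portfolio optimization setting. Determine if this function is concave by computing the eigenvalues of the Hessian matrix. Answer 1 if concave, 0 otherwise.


The Hessian of f(x,y) = -1*x^2 + 5*x*y + 7*y^2 - 9*x - 9*y + 7 is:
H = [[-2, 5], [5, 14]]
Trace = -2 + 14 = 12
Determinant = -2*14 - (5)^2 = -53
Discriminant = (12)^2 - 4*-53 = 356.0
Eigenvalues: lambda_1 = -3.434, lambda_2 = 15.434
The function is not concave.

0


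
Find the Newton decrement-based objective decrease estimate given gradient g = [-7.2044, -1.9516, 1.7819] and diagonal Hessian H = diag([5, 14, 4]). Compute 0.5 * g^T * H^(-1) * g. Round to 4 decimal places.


Step 1: H is diagonal, so H^(-1) * g = [-1.4409, -0.1394, 0.4455].
Step 2: g^T H^(-1) g = sum_i g_i^2 / H_ii
  = (-7.2044)^2/5 + (-1.9516)^2/14 + (1.7819)^2/4
  = 10.3807 + 0.2721 + 0.7938 = 11.4465
Step 3: Objective decrease = 0.5 * g^T H^(-1) g = 5.7233


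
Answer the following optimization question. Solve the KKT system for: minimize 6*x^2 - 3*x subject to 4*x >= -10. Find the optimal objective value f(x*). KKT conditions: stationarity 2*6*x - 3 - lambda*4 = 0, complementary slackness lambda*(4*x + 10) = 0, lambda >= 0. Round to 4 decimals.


Step 1: Try lambda = 0 (constraint inactive).
Stationarity: 2*6*x - 3 = 0
x* = 3/(2*6) = 0.25
Check constraint: 4*0.25 = 1.0 >= -10 -- satisfied.
Step 2: Compute optimal value.
f(x*) = 6*0.25^2 - 3*0.25 = -0.375


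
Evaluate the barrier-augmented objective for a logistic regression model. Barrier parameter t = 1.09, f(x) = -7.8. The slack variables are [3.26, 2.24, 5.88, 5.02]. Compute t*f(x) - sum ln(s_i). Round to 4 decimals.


Step 1: Compute log-barrier.
ln values: [1.1817, 0.8065, 1.7716, 1.6134]
phi = -(1.1817 + 0.8065 + 1.7716 + 1.6134) = -5.3732
Step 2: Compute augmented objective.
t*f(x) = 1.09*-7.8 = -8.502
Total = -8.502 - 5.3732 = -13.8752


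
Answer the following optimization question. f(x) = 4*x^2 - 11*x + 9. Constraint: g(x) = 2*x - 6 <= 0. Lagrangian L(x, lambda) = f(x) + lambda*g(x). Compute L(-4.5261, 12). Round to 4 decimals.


Step 1: Evaluate f(x).
f(-4.5261) = 4*(-4.5261)^2 - 11*(-4.5261) + 9 = 140.7294
Step 2: Evaluate g(x).
g(-4.5261) = 2*-4.5261 - 6 = -15.0522
Step 3: Compute Lagrangian.
L = 140.7294 + 12*-15.0522 = -39.897


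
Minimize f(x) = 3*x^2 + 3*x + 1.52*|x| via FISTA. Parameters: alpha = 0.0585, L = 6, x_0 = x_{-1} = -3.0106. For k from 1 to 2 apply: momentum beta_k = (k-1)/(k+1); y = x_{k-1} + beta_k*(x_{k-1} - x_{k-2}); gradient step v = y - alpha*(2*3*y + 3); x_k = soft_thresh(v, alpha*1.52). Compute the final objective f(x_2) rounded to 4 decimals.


FISTA on f(x) = 3*x^2 + 3*x + 1.52*|x|
L = 6, alpha = 0.0585
Iteration 1: beta = 0.0, y = -3.0106 + 0.0*(-3.0106 + 3.0106) = -3.0106
  grad(y) = -15.0636, v = y - alpha*grad = -2.1294
  prox(v) = soft_thresh(-2.1294, 0.0889) = -2.0405
Iteration 2: beta = 0.3333, y = -2.0405 + 0.3333*(-2.0405 + 3.0106) = -1.7171
  grad(y) = -7.3025, v = y - alpha*grad = -1.2899
  prox(v) = soft_thresh(-1.2899, 0.0889) = -1.201
f(x_2) = 3*(-1.201)^2 + 3*(-1.201) + 1.52*|-1.201| = 2.5495


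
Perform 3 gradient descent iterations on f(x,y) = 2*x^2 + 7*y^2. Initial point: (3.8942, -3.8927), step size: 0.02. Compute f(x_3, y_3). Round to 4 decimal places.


Gradient descent on f(x,y) = 2*x^2 + 7*y^2.
Starting point: (3.8942, -3.8927), alpha = 0.02
Step 1: grad_x = 2*2*3.8942 = 15.5768, grad_y = 2*7*-3.8927 = -54.4978
  x_1 = 3.8942 - 0.02*15.5768 = 3.5827
  y_1 = -3.8927 - 0.02*-54.4978 = -2.8027
Step 2: grad_x = 2*2*3.5827 = 14.3307, grad_y = 2*7*-2.8027 = -39.2384
  x_2 = 3.5827 - 0.02*14.3307 = 3.2961
  y_2 = -2.8027 - 0.02*-39.2384 = -2.018
Step 3: grad_x = 2*2*3.2961 = 13.1842, grad_y = 2*7*-2.018 = -28.2517
  x_3 = 3.2961 - 0.02*13.1842 = 3.0324
  y_3 = -2.018 - 0.02*-28.2517 = -1.4529
f(3.0324, -1.4529) = 2*3.0324^2 + 7*(-1.4529)^2 = 33.1678


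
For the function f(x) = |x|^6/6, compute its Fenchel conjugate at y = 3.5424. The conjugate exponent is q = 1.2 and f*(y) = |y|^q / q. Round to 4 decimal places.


The conjugate exponent q satisfies 1/p + 1/q = 1.
p = 6, so q = 6/(6 - 1) = 1.2
|y|^q = 3.5424^1.2 = 4.562
f*(3.5424) = 4.562 / 1.2 = 3.8017


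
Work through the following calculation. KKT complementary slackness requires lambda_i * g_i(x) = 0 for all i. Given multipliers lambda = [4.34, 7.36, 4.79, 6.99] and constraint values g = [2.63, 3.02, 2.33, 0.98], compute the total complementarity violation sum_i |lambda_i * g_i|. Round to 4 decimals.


KKT complementary slackness check:
lambda_1 * g_1 = 4.34 * 2.63 = 11.4142
lambda_2 * g_2 = 7.36 * 3.02 = 22.2272
lambda_3 * g_3 = 4.79 * 2.33 = 11.1607
lambda_4 * g_4 = 6.99 * 0.98 = 6.8502
Total violation = 11.4142 + 22.2272 + 11.1607 + 6.8502 = 51.6523


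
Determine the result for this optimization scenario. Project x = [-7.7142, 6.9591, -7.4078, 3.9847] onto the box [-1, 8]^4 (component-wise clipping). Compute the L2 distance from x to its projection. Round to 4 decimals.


Project each component onto [-1, 8].
clip(-7.7142) = -1.0, clip(6.9591) = 6.9591, clip(-7.4078) = -1.0, clip(3.9847) = 3.9847
Projection = [-1.0, 6.9591, -1.0, 3.9847]
Squared diffs: [45.0805, 0.0, 41.0599, 0.0]
Distance = sqrt(86.1404) = 9.2812


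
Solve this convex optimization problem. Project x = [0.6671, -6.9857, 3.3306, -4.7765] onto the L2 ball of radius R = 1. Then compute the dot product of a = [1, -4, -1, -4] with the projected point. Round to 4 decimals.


Step 1: Compute ||x|| (intermediates to 6 decimals).
||x|| = sqrt(0.6671^2 + (-6.9857)^2 + 3.3306^2 + (-4.7765)^2) = 9.11882
Step 2: Project.
Since ||x|| > R, scale = R/||x|| = 1/9.11882 = 0.109663, proj(x) = scale * x
proj(x) = [0.073156, -0.766073, 0.365244, -0.523805]
Step 3: Dot product.
a^T * proj(x) = 1*0.073156 - 4*(-0.766073) - 1*0.365244 - 4*(-0.523805) = 4.8674


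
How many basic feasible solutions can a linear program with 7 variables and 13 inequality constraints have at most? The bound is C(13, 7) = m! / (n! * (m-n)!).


Each vertex corresponds to some choice of n active constraints out of m, so the number of vertices is at most C(m, n) = m! / (n!(m-n)!).
m = 13, n = 7
Numerator: 13 * 12 * 11 * 10 * 9 * 8 * 7
Denominator: 7! = 5040
C(13, 7) = 1716


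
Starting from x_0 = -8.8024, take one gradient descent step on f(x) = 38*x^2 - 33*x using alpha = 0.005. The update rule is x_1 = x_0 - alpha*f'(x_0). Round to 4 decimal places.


We compute the gradient at x_0 and apply the update.
f'(x) = 76*x - 33
f'(-8.8024) = 76*-8.8024 - 33 = -701.9824
x_1 = -8.8024 - 0.005*-701.9824 = -5.2925


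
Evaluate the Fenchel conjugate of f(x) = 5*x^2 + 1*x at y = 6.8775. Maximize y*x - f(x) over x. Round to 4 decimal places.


f*(y) = sup_x {y*x - a*x^2 - b*x} = sup_x {(y-b)*x - a*x^2}
FOC: (y - b) - 2a*x = 0 => x* = (y - b)/(2a)
x* = (6.8775 - 1)/(2*5) = 0.5878
f*(6.8775) = (y-b)^2/(4a) = (6.8775 - 1)^2/(4*5)
= 34.545/20 = 1.7273


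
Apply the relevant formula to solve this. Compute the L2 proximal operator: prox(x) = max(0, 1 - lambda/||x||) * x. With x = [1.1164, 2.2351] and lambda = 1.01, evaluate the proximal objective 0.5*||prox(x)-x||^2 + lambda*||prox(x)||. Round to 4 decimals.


Step 1: Compute ||x||.
||x|| = 2.4984
Step 2: Compute scaling factor.
scale = max(0, 1 - 1.01/2.4984) = 0.5957
Step 3: prox(x) = [0.6651, 1.3315]
||prox(x)|| = 1.4884
Step 4: Proximal objective.
0.5*||prox-x||^2 = 0.5101
lambda*||prox|| = 1.5033
Total = 2.0133


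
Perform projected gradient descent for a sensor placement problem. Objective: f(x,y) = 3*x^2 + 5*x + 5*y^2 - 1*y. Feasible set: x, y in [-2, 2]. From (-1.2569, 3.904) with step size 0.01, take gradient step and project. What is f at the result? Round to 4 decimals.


Step 1: Compute gradient at (-1.2569, 3.904).
grad_x = 2*3*-1.2569 + 5 = -2.5414
grad_y = 2*5*3.904 - 1 = 38.04
Step 2: Gradient step.
x_raw = -1.2569 - 0.01*-2.5414 = -1.2315
y_raw = 3.904 - 0.01*38.04 = 3.5236
Step 3: Project onto [-2, 2].
x_proj = clip(-1.2315) = -1.2315
y_proj = clip(3.5236) = 2.0
Step 4: Evaluate f.
f(-1.2315, 2.0) = 16.3922


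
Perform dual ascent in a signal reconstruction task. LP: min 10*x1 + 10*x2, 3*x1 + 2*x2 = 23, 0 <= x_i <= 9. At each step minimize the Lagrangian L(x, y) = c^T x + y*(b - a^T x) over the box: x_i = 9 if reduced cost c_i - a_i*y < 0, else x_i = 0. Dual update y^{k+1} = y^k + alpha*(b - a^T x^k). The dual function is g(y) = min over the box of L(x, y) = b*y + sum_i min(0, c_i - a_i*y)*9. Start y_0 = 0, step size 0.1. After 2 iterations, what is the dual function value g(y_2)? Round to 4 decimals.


Dual ascent for LP: min 10*x1 + 10*x2, 3*x1 + 2*x2 = 23, 0 <= x_i <= 9
Step 1: y^k = 0.0, reduced costs: (10.0, 10.0)
  x^k = (0.0, 0.0), subgradient = b - a^T x = 23.0
  y^{k+1} = 0.0 + 0.1*23.0 = 2.3
Step 2: y^k = 2.3, reduced costs: (3.1, 5.4)
  x^k = (0.0, 0.0), subgradient = b - a^T x = 23.0
  y^{k+1} = 2.3 + 0.1*23.0 = 4.6
Dual objective at y_2 = 4.6: reduced costs (-3.8, 0.8), box minimizer x = (9.0, 0.0)
g(y_2) = b*y + (c1 - a1*y)*x1 + (c2 - a2*y)*x2 = 23*4.6 + (-3.8)*9.0 + 0.8*0.0 = 105.8 - 34.2 + 0.0 = 71.6


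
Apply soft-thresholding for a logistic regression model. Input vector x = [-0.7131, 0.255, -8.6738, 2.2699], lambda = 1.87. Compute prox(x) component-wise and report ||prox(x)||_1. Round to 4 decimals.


Soft-thresholding with lambda = 1.87:
prox(-0.7131) = sign(-0.7131)*max(|-0.7131| - 1.87, 0) = 0.0
prox(0.255) = sign(0.255)*max(|0.255| - 1.87, 0) = 0.0
prox(-8.6738) = sign(-8.6738)*max(|-8.6738| - 1.87, 0) = -6.8038
prox(2.2699) = sign(2.2699)*max(|2.2699| - 1.87, 0) = 0.3999
prox(x) = [0.0, 0.0, -6.8038, 0.3999]
||prox(x)||_1 = 0.0 + 0.0 + 6.8038 + 0.3999 = 7.2037


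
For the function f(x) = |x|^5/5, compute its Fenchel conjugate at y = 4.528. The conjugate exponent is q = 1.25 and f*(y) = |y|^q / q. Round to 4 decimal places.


The conjugate exponent q satisfies 1/p + 1/q = 1.
p = 5, so q = 5/(5 - 1) = 1.25
|y|^q = 4.528^1.25 = 6.6052
f*(4.528) = 6.6052 / 1.25 = 5.2841


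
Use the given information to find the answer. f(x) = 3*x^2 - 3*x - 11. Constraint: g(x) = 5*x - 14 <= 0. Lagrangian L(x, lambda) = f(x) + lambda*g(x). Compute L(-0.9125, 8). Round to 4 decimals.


Step 1: Evaluate f(x).
f(-0.9125) = 3*(-0.9125)^2 - 3*(-0.9125) - 11 = -5.7645
Step 2: Evaluate g(x).
g(-0.9125) = 5*-0.9125 - 14 = -18.5625
Step 3: Compute Lagrangian.
L = -5.7645 + 8*-18.5625 = -154.2645


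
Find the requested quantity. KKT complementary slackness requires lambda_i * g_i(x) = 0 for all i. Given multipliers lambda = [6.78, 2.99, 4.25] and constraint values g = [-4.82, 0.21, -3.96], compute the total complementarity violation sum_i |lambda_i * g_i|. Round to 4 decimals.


KKT complementary slackness check:
lambda_1 * g_1 = 6.78 * -4.82 = -32.6796
lambda_2 * g_2 = 2.99 * 0.21 = 0.6279
lambda_3 * g_3 = 4.25 * -3.96 = -16.83
Total violation = 32.6796 + 0.6279 + 16.83 = 50.1375


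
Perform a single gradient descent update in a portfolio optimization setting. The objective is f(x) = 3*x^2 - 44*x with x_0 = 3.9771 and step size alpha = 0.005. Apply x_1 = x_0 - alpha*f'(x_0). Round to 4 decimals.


We compute the gradient at x_0 and apply the update.
f'(x) = 6*x - 44
f'(3.9771) = 6*3.9771 - 44 = -20.1374
x_1 = 3.9771 - 0.005*-20.1374 = 4.0778


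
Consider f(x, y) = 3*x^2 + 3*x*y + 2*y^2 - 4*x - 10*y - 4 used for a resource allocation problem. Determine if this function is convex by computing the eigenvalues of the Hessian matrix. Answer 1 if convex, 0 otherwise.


The Hessian of f(x,y) = 3*x^2 + 3*x*y + 2*y^2 - 4*x - 10*y - 4 is:
H = [[6, 3], [3, 4]]
Trace = 6 + 4 = 10
Determinant = 6*4 - (3)^2 = 15
Discriminant = (10)^2 - 4*15 = 40.0
Eigenvalues: lambda_1 = 1.8377, lambda_2 = 8.1623
The function is convex.

1


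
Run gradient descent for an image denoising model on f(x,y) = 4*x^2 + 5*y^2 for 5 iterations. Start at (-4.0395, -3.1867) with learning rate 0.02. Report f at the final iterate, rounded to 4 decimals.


Gradient descent on f(x,y) = 4*x^2 + 5*y^2.
Starting point: (-4.0395, -3.1867), alpha = 0.02
Step 1: grad_x = 2*4*-4.0395 = -32.316, grad_y = 2*5*-3.1867 = -31.867
  x_1 = -4.0395 - 0.02*-32.316 = -3.3932
  y_1 = -3.1867 - 0.02*-31.867 = -2.5494
Step 2: grad_x = 2*4*-3.3932 = -27.1454, grad_y = 2*5*-2.5494 = -25.4936
  x_2 = -3.3932 - 0.02*-27.1454 = -2.8503
  y_2 = -2.5494 - 0.02*-25.4936 = -2.0395
Step 3: grad_x = 2*4*-2.8503 = -22.8022, grad_y = 2*5*-2.0395 = -20.3949
  x_3 = -2.8503 - 0.02*-22.8022 = -2.3942
  y_3 = -2.0395 - 0.02*-20.3949 = -1.6316
Step 4: grad_x = 2*4*-2.3942 = -19.1538, grad_y = 2*5*-1.6316 = -16.3159
  x_4 = -2.3942 - 0.02*-19.1538 = -2.0112
  y_4 = -1.6316 - 0.02*-16.3159 = -1.3053
Step 5: grad_x = 2*4*-2.0112 = -16.0892, grad_y = 2*5*-1.3053 = -13.0527
  x_5 = -2.0112 - 0.02*-16.0892 = -1.6894
  y_5 = -1.3053 - 0.02*-13.0527 = -1.0442
f(-1.6894, -1.0442) = 4*(-1.6894)^2 + 5*(-1.0442)^2 = 16.8678


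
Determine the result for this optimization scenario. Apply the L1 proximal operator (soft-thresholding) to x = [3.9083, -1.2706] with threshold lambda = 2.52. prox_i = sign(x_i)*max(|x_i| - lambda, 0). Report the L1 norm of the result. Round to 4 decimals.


Soft-thresholding with lambda = 2.52:
prox(3.9083) = sign(3.9083)*max(|3.9083| - 2.52, 0) = 1.3883
prox(-1.2706) = sign(-1.2706)*max(|-1.2706| - 2.52, 0) = 0.0
prox(x) = [1.3883, 0.0]
||prox(x)||_1 = 1.3883 + 0.0 = 1.3883


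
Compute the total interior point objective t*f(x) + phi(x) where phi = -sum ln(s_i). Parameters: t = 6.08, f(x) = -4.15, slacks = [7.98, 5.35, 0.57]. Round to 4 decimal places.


Step 1: Compute log-barrier.
ln values: [2.0769, 1.6771, -0.5621]
phi = -(2.0769 + 1.6771 - 0.5621) = -3.1919
Step 2: Compute augmented objective.
t*f(x) = 6.08*-4.15 = -25.232
Total = -25.232 - 3.1919 = -28.4239


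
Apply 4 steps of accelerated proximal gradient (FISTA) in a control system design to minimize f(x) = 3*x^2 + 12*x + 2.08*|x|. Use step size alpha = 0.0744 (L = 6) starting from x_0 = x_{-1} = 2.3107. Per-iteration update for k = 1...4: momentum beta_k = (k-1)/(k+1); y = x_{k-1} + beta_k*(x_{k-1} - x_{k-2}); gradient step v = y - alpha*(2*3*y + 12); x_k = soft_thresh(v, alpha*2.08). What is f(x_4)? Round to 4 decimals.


FISTA on f(x) = 3*x^2 + 12*x + 2.08*|x|
L = 6, alpha = 0.0744
Iteration 1: beta = 0.0, y = 2.3107 + 0.0*(2.3107 - 2.3107) = 2.3107
  grad(y) = 25.8642, v = y - alpha*grad = 0.3864
  prox(v) = soft_thresh(0.3864, 0.1548) = 0.2317
Iteration 2: beta = 0.3333, y = 0.2317 + 0.3333*(0.2317 - 2.3107) = -0.4614
  grad(y) = 9.2318, v = y - alpha*grad = -1.1482
  prox(v) = soft_thresh(-1.1482, 0.1548) = -0.9935
Iteration 3: beta = 0.5, y = -0.9935 + 0.5*(-0.9935 - 0.2317) = -1.606
  grad(y) = 2.3639, v = y - alpha*grad = -1.7819
  prox(v) = soft_thresh(-1.7819, 0.1548) = -1.6271
Iteration 4: beta = 0.6, y = -1.6271 + 0.6*(-1.6271 + 0.9935) = -2.0073
  grad(y) = -0.0441, v = y - alpha*grad = -2.0041
  prox(v) = soft_thresh(-2.0041, 0.1548) = -1.8493
f(x_4) = 3*(-1.8493)^2 + 12*(-1.8493) + 2.08*|-1.8493| = -8.0853


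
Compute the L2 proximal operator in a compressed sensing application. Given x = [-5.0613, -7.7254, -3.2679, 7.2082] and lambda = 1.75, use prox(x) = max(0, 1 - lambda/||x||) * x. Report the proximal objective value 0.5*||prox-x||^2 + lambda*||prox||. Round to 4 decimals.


Step 1: Compute ||x||.
||x|| = 12.1629
Step 2: Compute scaling factor.
scale = max(0, 1 - 1.75/12.1629) = 0.8561
Step 3: prox(x) = [-4.3331, -6.6139, -2.7977, 6.1711]
||prox(x)|| = 10.4129
Step 4: Proximal objective.
0.5*||prox-x||^2 = 1.5313
lambda*||prox|| = 18.2226
Total = 19.7538


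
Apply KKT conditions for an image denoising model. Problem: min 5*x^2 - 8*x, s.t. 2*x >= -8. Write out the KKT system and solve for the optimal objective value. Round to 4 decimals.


Step 1: Try lambda = 0 (constraint inactive).
Stationarity: 2*5*x - 8 = 0
x* = 8/(2*5) = 0.8
Check constraint: 2*0.8 = 1.6 >= -8 -- satisfied.
Step 2: Compute optimal value.
f(x*) = 5*0.8^2 - 8*0.8 = -3.2


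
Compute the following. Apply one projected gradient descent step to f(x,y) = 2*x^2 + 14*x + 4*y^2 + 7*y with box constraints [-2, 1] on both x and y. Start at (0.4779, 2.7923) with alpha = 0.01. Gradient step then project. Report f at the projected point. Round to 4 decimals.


Step 1: Compute gradient at (0.4779, 2.7923).
grad_x = 2*2*0.4779 + 14 = 15.9116
grad_y = 2*4*2.7923 + 7 = 29.3384
Step 2: Gradient step.
x_raw = 0.4779 - 0.01*15.9116 = 0.3188
y_raw = 2.7923 - 0.01*29.3384 = 2.4989
Step 3: Project onto [-2, 1].
x_proj = clip(0.3188) = 0.3188
y_proj = clip(2.4989) = 1.0
Step 4: Evaluate f.
f(0.3188, 1.0) = 15.6662


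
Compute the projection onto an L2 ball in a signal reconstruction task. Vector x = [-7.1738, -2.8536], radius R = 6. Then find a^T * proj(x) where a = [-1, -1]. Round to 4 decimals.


Step 1: Compute ||x|| (intermediates to 6 decimals).
||x|| = sqrt((-7.1738)^2 + (-2.8536)^2) = 7.720521
Step 2: Project.
Since ||x|| > R, scale = R/||x|| = 6/7.720521 = 0.77715, proj(x) = scale * x
proj(x) = [-5.575119, -2.217675]
Step 3: Dot product.
a^T * proj(x) = -1*(-5.575119) - 1*(-2.217675) = 7.7928


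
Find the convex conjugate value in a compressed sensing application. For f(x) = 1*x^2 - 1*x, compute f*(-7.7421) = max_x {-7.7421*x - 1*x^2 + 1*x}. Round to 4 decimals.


f*(y) = sup_x {y*x - a*x^2 - b*x} = sup_x {(y-b)*x - a*x^2}
FOC: (y - b) - 2a*x = 0 => x* = (y - b)/(2a)
x* = (-7.7421 + 1)/(2*1) = -3.3711
f*(-7.7421) = (y-b)^2/(4a) = (-7.7421 + 1)^2/(4*1)
= 45.4559/4 = 11.364


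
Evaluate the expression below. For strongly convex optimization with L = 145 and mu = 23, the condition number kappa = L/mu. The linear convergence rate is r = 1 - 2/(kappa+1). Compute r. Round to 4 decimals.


Step 1: Compute the condition number.
kappa = L/mu = 145/23 = 6.3043
Step 2: Compute the convergence rate.
r = 1 - 2/(kappa + 1) = 1 - 2*mu/(L + mu) = (L - mu)/(L + mu) = 122/168 = 0.7262


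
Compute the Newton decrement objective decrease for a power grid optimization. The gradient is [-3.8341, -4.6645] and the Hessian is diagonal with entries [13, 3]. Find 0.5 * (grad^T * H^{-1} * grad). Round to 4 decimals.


Step 1: H is diagonal, so H^(-1) * g = [-0.2949, -1.5548].
Step 2: g^T H^(-1) g = sum_i g_i^2 / H_ii
  = (-3.8341)^2/13 + (-4.6645)^2/3
  = 1.1308 + 7.2525 = 8.3833
Step 3: Objective decrease = 0.5 * g^T H^(-1) g = 4.1917


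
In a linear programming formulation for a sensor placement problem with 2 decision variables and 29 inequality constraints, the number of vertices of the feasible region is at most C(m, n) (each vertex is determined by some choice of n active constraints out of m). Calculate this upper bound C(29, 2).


Each vertex corresponds to some choice of n active constraints out of m, so the number of vertices is at most C(m, n) = m! / (n!(m-n)!).
m = 29, n = 2
Numerator: 29 * 28
Denominator: 2! = 2
C(29, 2) = 406


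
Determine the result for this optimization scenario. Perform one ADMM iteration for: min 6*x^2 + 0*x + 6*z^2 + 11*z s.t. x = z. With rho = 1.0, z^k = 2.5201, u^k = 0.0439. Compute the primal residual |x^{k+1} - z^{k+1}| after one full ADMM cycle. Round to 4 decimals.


ADMM iteration with rho = 1.0, z^k = 2.5201, u^k = 0.0439
Step 1: x-update.
Minimize 6*x^2 + 0*x + (1.0/2)*(x - 2.5201 + 0.0439)^2
FOC: (2*6 + 1.0)*x = 0 + 1.0*(2.5201 - 0.0439)
x^{k+1} = 0.1905
Step 2: z-update.
Minimize 6*z^2 + 11*z + (1.0/2)*(0.1905 - z + 0.0439)^2
FOC: (2*6 + 1.0)*z = -11 + 1.0*(0.1905 + 0.0439)
z^{k+1} = -0.8281
Step 3: u-update.
u^{k+1} = 0.0439 + 0.1905 + 0.8281 = 1.0625
Step 4: Primal residual = |0.1905 + 0.8281| = 1.0186


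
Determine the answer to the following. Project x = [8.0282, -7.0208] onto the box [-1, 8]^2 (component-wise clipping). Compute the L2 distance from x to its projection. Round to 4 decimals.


Project each component onto [-1, 8].
clip(8.0282) = 8.0, clip(-7.0208) = -1.0
Projection = [8.0, -1.0]
Squared diffs: [0.0008, 36.25]
Distance = sqrt(36.2508) = 6.0209


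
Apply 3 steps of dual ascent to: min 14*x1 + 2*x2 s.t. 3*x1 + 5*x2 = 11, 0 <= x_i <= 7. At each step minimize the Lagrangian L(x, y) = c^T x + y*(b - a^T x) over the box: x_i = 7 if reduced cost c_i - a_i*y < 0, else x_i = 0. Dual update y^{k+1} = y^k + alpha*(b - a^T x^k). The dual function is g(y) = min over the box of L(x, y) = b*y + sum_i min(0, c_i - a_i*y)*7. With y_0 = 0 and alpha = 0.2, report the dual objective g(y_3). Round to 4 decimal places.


Dual ascent for LP: min 14*x1 + 2*x2, 3*x1 + 5*x2 = 11, 0 <= x_i <= 7
Step 1: y^k = 0.0, reduced costs: (14.0, 2.0)
  x^k = (0.0, 0.0), subgradient = b - a^T x = 11.0
  y^{k+1} = 0.0 + 0.2*11.0 = 2.2
Step 2: y^k = 2.2, reduced costs: (7.4, -9.0)
  x^k = (0.0, 7.0), subgradient = b - a^T x = -24.0
  y^{k+1} = 2.2 + 0.2*-24.0 = -2.6
Step 3: y^k = -2.6, reduced costs: (21.8, 15.0)
  x^k = (0.0, 0.0), subgradient = b - a^T x = 11.0
  y^{k+1} = -2.6 + 0.2*11.0 = -0.4
Dual objective at y_3 = -0.4: reduced costs (15.2, 4.0), box minimizer x = (0.0, 0.0)
g(y_3) = b*y + (c1 - a1*y)*x1 + (c2 - a2*y)*x2 = 11*(-0.4) + 15.2*0.0 + 4.0*0.0 = -4.4 + 0.0 + 0.0 = -4.4


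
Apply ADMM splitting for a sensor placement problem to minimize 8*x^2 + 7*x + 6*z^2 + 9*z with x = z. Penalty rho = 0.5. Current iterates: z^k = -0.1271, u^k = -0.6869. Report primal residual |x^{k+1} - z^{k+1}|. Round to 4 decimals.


ADMM iteration with rho = 0.5, z^k = -0.1271, u^k = -0.6869
Step 1: x-update.
Minimize 8*x^2 + 7*x + (0.5/2)*(x + 0.1271 - 0.6869)^2
FOC: (2*8 + 0.5)*x = -7 + 0.5*(-0.1271 + 0.6869)
x^{k+1} = -0.4073
Step 2: z-update.
Minimize 6*z^2 + 9*z + (0.5/2)*(-0.4073 - z - 0.6869)^2
FOC: (2*6 + 0.5)*z = -9 + 0.5*(-0.4073 - 0.6869)
z^{k+1} = -0.7638
Step 3: u-update.
u^{k+1} = -0.6869 - 0.4073 + 0.7638 = -0.3304
Step 4: Primal residual = |-0.4073 + 0.7638| = 0.3565


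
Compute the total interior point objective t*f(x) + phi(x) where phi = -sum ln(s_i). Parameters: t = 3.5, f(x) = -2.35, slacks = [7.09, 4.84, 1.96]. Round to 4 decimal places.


Step 1: Compute log-barrier.
ln values: [1.9587, 1.5769, 0.6729]
phi = -(1.9587 + 1.5769 + 0.6729) = -4.2085
Step 2: Compute augmented objective.
t*f(x) = 3.5*-2.35 = -8.225
Total = -8.225 - 4.2085 = -12.4335


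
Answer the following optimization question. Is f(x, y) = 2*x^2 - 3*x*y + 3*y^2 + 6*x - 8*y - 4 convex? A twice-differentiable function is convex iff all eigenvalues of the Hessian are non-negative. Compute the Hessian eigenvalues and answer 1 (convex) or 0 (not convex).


The Hessian of f(x,y) = 2*x^2 - 3*x*y + 3*y^2 + 6*x - 8*y - 4 is:
H = [[4, -3], [-3, 6]]
Trace = 4 + 6 = 10
Determinant = 4*6 - (-3)^2 = 15
Discriminant = (10)^2 - 4*15 = 40.0
Eigenvalues: lambda_1 = 1.8377, lambda_2 = 8.1623
The function is convex.

1


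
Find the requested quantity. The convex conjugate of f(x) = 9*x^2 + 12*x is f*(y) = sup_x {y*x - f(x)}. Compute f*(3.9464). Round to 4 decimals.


f*(y) = sup_x {y*x - a*x^2 - b*x} = sup_x {(y-b)*x - a*x^2}
FOC: (y - b) - 2a*x = 0 => x* = (y - b)/(2a)
x* = (3.9464 - 12)/(2*9) = -0.4474
f*(3.9464) = (y-b)^2/(4a) = (3.9464 - 12)^2/(4*9)
= 64.8605/36 = 1.8017
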